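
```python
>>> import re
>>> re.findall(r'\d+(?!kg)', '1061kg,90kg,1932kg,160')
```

`(?!…)`/`(?<!…)` only lets a position through if the neighbouring text does NOT match; no characters are consumed.
Scanning left to right: at [0:3] → '106'; at [7:8] → '9'; at [12:15] → '193'; at [19:22] → '160'.
With no groups in the pattern, `findall` gives back each whole match — 4 here.

['106', '9', '193', '160']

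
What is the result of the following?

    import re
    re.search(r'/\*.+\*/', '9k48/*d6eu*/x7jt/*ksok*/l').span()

The match spans [4:24] → '/*d6eu*/x7jt/*ksok*/'.

(4, 24)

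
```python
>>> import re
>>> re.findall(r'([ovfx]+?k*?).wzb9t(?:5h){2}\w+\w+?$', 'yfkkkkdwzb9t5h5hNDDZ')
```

['fkkkk']

Pattern: one or more of one of [ovfx] (lazy), then zero or more of a literal 'k' (lazy) (captured); then any character, then the literal 'wzb'; then the literal '9t', then the literal '5h' repeated 2 times, then one or more of a word character; then one or more of a word character (lazy); then anchored at the end.
Walking the string: at [1:20] match 'fkkkkdwzb9t5h5hNDDZ', group 1 = 'fkkkk'.
`findall` collects group 1 from the one match (1 total).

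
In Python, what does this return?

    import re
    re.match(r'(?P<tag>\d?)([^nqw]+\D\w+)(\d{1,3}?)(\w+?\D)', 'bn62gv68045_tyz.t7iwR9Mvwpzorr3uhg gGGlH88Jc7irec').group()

`re.match` won't scan ahead — the pattern has to work from the very first character.
The match spans [0:13] → 'bn62gv68045_t'.

'bn62gv68045_t'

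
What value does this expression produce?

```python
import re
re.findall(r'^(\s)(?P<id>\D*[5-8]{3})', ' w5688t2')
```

With 2 capturing groups, `findall` returns a 2-tuple per match.

[(' ', 'w568')]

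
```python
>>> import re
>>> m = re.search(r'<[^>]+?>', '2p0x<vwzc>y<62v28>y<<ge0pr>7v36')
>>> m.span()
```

`re.search` tries every starting position until one works.
The match spans [4:10] → '<vwzc>'.

(4, 10)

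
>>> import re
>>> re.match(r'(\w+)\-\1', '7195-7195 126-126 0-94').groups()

('7195',)

The match spans [0:9] → '7195-7195'.
Captured: group 1 = '7195'.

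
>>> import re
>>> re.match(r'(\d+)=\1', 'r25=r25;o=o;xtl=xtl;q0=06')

None

A backreference is literal: `\1` must see the identical characters the first group matched.
With `match`, the pattern is implicitly anchored at the beginning.
Here position 0 doesn't satisfy it, so the call returns None.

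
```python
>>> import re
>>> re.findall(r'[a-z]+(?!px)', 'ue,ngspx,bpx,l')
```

The negative lookahead/lookbehind blocks any match where the forbidden context is present.
Matches: at [0:2] → 'ue'; at [3:8] → 'ngspx'; at [9:12] → 'bpx'; at [13:14] → 'l'.
`findall` yields the raw match text (4 of them) because the pattern has no groups.

['ue', 'ngspx', 'bpx', 'l']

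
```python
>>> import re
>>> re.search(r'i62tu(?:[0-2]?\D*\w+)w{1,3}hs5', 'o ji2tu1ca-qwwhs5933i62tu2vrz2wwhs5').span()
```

(20, 35)

The match spans [20:35] → 'i62tu2vrz2wwhs5'.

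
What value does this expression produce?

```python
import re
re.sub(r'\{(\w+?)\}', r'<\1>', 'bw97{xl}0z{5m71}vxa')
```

'bw97<xl>0z<5m71>vxa'

Matches: at [4:8] → '{xl}'; at [10:16] → '{5m71}'.
The replacement refers to a captured group, so each match is rewritten using its own captured text.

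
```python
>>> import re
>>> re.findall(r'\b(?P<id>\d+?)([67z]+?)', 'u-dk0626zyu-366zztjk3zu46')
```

[('3', '6')]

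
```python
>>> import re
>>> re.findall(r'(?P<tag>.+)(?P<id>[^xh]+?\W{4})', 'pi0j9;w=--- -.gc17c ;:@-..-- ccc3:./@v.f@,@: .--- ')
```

[('pi0j9;w=--- -.gc17c ;:@-..-- ccc3:./@v.f@,@: ', '.--- ')]

The pattern matches one or more of any character (captured as 'tag'); then one or more of any character except [xh] (lazy), then exactly 4 of a non-word character (captured as 'id').
Matches: at [0:50] match 'pi0j9;w=--- -.gc17c ;:@-..-- ccc3:./@v.f@,@: .--- ', groups = ('pi0j9;w=--- -.gc17c ;:@-..-- ccc3:./@v.f@,@: ', '.--- ').
`findall` packs the 2 group values into a tuple for every match.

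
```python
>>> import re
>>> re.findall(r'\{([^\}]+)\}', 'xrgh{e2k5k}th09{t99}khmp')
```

Matches: at [4:11] match '{e2k5k}', group 1 = 'e2k5k'; at [15:20] match '{t99}', group 1 = 't99'.
With a single group, `findall` returns only what that group captured — 2 items.

['e2k5k', 't99']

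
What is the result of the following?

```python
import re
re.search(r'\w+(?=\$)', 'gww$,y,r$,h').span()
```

(0, 3)

The positive lookaround only admits positions where the adjacent text matches; those characters stay outside the span.
`re.search` tries every starting position until one works.
The match spans [0:3] → 'gww'.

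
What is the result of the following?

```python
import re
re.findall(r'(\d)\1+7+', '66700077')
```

`\1` is not a pattern — it's the concrete string captured by group 1, re-applied verbatim.
Scanning left to right: at [0:3] match '667', group 1 = '6'; at [3:8] match '00077', group 1 = '0'.
With a single group, `findall` returns only what that group captured — 2 items.

['6', '0']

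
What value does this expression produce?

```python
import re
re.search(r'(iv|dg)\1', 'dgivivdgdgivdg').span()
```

(2, 6)

A backreference is literal: `\1` must see the identical characters the first group matched.
`search` walks the string left to right and returns the first match it finds.
The match spans [2:6] → 'iviv'.
Captured: group 1 = 'iv'.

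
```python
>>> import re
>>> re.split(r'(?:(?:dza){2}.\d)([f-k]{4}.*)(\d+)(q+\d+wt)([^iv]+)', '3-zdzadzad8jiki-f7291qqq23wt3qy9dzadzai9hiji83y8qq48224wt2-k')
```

['3-z', 'jiki-f7291qqq23wt3qy9dzadzai9hiji83y', '8', 'qq48224wt', '2-k', '']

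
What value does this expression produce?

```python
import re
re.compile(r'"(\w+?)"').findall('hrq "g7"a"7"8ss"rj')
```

['g7', '7']

Because there's exactly one group, `findall` drops the full match and keeps group 1 from each hit.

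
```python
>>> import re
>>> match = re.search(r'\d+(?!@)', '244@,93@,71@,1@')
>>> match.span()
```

(0, 2)

`(?!…)`/`(?<!…)` only lets a position through if the neighbouring text does NOT match; no characters are consumed.
Unlike `match`, `search` isn't anchored — it looks for the pattern anywhere in the string.
The match spans [0:2] → '24'.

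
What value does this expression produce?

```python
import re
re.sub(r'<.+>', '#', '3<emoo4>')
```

Matches: at [1:8] → '<emoo4>'.
Every occurrence is swapped for '#'.

'3#'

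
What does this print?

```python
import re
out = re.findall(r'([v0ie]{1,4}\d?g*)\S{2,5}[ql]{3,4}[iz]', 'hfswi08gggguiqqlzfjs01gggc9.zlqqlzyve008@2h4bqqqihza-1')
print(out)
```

['i08gggg', '01ggg', 've008']

This matches 1 to 4 of one of [v0ie], then optionally a digit, then zero or more of the literal 'g' (captured); then 2 to 5 of a non-whitespace character, then 3 to 4 of one of [ql], then one of [iz].
Walking the string: at [4:17] match 'i08gggguiqqlz', group 1 = 'i08gggg'; at [20:34] match '01gggc9.zlqqlz', group 1 = '01ggg'; at [35:49] match 've008@2h4bqqqi', group 1 = 've008'.
`findall` collects group 1 from each match (3 total).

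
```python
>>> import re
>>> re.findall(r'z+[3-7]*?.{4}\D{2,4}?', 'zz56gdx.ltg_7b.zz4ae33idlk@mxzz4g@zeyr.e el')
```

Pattern: one or more of a literal 'z', then zero or more of a character in [3-7] (lazy); then exactly 4 of any character, then 2 to 4 of a non-digit (lazy).
Walking the string: at [0:8] → 'zz56gdx.'; at [15:24] → 'zz4ae33id'; at [29:37] → 'zz4g@zey'.
With no groups in the pattern, `findall` gives back each whole match — 3 here.

['zz56gdx.', 'zz4ae33id', 'zz4g@zey']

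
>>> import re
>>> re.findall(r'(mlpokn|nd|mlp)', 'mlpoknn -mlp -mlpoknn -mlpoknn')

['mlpokn', 'mlp', 'mlpokn', 'mlpokn']

Alternation isn't longest-match — the leftmost alternative that fits at this position is chosen.
`findall` collects group 1 from each match (4 total).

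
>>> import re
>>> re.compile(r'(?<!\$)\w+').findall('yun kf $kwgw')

['yun', 'kf', 'wgw']

A negative assertion filters positions out without eating any characters.
Scanning left to right: at [0:3] → 'yun'; at [4:6] → 'kf'; at [9:12] → 'wgw'.
`findall` yields the raw match text (3 of them) because the pattern has no groups.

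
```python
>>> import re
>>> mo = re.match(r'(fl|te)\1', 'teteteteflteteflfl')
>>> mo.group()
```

`match` is anchored at position 0; if the pattern doesn't fit there, it returns None.
The match spans [0:4] → 'tete'.

'tete'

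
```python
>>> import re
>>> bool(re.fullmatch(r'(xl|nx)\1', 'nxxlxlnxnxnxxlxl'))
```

False

`\1` has to match the exact text group 1 already captured.
For `fullmatch`, every character of the input must be accounted for by the pattern.
Here the string isn't matched end-to-end, so the call returns None, and `bool(None)` is False.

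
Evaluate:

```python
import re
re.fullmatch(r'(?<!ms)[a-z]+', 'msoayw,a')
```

`fullmatch` succeeds only if the pattern covers the string from start to end.
Here the string isn't matched end-to-end, so the call returns None.

None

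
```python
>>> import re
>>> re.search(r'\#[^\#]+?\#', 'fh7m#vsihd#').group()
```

`search` walks the string left to right and returns the first match it finds.
The match spans [4:11] → '#vsihd#'.

'#vsihd#'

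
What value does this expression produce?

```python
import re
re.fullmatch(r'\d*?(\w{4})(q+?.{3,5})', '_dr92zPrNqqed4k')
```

This matches zero or more of a digit (lazy); then exactly 4 of a word character (captured); then one or more of the literal 'q' (lazy), then 3 to 5 of any character (captured).
For `fullmatch`, every character of the input must be accounted for by the pattern.
Here the pattern can't cover the whole string, so the call returns None.

None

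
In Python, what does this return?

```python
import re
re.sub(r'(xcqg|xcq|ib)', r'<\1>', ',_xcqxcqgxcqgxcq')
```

Alternation isn't longest-match — the leftmost alternative that fits at this position is chosen.
`\1` in the replacement pulls in group 1's text for each match.

',_<xcq><xcqg><xcqg><xcq>'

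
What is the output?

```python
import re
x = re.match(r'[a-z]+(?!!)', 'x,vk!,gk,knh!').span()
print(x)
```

`(?!…)`/`(?<!…)` only lets a position through if the neighbouring text does NOT match; no characters are consumed.
With `match`, the pattern is implicitly anchored at the beginning.
The match spans [0:1] → 'x'.

(0, 1)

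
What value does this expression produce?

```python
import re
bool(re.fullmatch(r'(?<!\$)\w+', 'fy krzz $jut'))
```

False

For `fullmatch`, every character of the input must be accounted for by the pattern.
Here the pattern can't cover the whole string, so the call returns None, and `bool(None)` is False.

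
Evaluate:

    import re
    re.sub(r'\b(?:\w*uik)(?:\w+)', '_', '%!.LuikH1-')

`sub` substitutes '_' at each match site.

'%!._-'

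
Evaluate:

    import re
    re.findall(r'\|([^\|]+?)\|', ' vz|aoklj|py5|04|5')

Matches: at [3:10] match '|aoklj|', group 1 = 'aoklj'; at [13:17] match '|04|', group 1 = '04'.
Because there's exactly one group, `findall` drops the full match and keeps group 1 from each hit.

['aoklj', '04']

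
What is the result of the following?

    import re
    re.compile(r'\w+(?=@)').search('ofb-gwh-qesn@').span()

The lookaround is zero-width — it requires the adjacent text to match without consuming it, so the asserted text isn't part of the match.
`re.search` tries every starting position until one works.
The match spans [8:12] → 'qesn'.

(8, 12)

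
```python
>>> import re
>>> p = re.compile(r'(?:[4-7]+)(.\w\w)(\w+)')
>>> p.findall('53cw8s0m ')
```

[('3cw', '8s0m')]

The pattern matches one or more of a character in [4-7] (non-capturing group); then any character, then a word character, then a word character (captured); then one or more of a word character (captured).
With 2 capturing groups, `findall` returns a 2-tuple per match.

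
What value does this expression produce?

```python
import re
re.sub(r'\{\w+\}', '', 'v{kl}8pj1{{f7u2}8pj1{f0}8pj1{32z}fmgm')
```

Each match is replaced by ''.

'v8pj1{8pj18pj1fmgm'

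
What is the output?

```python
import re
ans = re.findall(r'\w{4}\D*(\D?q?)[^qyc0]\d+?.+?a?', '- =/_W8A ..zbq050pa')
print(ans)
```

['']

This matches exactly 4 of a word character, then zero or more of a non-digit; then optionally a non-digit, then optionally a literal 'q' (captured); then any character except [qyc0], then one or more of a digit (lazy); then one or more of any character (lazy), then optionally a literal 'a'.
`findall` collects group 1 from the one match (1 total).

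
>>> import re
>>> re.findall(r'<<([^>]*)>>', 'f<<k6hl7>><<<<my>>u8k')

['k6hl7', '<<my']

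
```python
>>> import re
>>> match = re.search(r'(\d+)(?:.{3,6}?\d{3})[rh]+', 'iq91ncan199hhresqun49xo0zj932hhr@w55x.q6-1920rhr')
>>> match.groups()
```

('91',)

The pattern matches one or more of a digit (captured); then 3 to 6 of any character (lazy), then exactly 3 of a digit (non-capturing group); then one or more of one of [rh].
`re.search` scans for the first position where the pattern succeeds.
The match spans [2:14] → '91ncan199hhr'.
Captured: group 1 = '91'.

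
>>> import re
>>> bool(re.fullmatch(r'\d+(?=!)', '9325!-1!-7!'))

`fullmatch` succeeds only if the pattern covers the string from start to end.
Here the pattern can't cover the whole string, so the call returns None, and `bool(None)` is False.

False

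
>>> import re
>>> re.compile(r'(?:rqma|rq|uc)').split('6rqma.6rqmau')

['6', '.6', 'u']

Branches in `(...|...)` are attempted left-to-right; the first branch that allows the whole pattern to succeed is taken.
Matches to split on: at [1:5] → 'rqma'; at [7:11] → 'rqma'.
Each match becomes a cut point; 3 segments remain.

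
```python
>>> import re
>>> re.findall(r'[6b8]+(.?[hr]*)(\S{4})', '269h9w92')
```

2 groups means the one result is a tuple of 2 captured strings — 1 here.

[('9h', '9w92')]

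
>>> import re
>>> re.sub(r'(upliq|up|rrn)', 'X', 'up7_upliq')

'X7_X'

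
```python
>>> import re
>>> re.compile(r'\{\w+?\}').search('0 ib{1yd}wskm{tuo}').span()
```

(4, 9)

`search` walks the string left to right and returns the first match it finds.
The match spans [4:9] → '{1yd}'.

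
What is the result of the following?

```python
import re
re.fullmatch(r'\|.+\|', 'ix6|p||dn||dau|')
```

None

`re.fullmatch` is like wrapping the pattern in `^…$` (in single-line mode).
Here the pattern can't cover the whole string, so the call returns None.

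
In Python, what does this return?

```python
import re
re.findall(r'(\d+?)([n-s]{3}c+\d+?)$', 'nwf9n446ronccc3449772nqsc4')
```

This matches one or more of a digit (lazy) (captured); then exactly 3 of a character in [n-s], then one or more of a literal 'c', then one or more of a digit (lazy) (captured); then anchored at the end.
2 groups means the one result is a tuple of 2 captured strings — 1 here.

[('3449772', 'nqsc4')]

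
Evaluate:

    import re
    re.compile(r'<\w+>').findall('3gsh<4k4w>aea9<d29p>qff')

Matches: at [4:10] → '<4k4w>'; at [14:20] → '<d29p>'.
With no groups in the pattern, `findall` gives back each whole match — 2 here.

['<4k4w>', '<d29p>']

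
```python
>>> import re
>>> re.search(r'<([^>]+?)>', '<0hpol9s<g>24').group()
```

'<0hpol9s<g>'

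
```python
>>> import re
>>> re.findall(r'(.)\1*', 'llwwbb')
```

After group 1 captures some text, `\1` only succeeds where that same text appears again.
One capturing group, so `findall` returns just the captured substring from each match — 3 in all.

['l', 'w', 'b']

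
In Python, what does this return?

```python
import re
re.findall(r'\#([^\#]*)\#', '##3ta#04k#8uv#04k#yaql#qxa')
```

Because there's exactly one group, `findall` drops the full match and keeps group 1 from each hit.

['', '04k', '04k']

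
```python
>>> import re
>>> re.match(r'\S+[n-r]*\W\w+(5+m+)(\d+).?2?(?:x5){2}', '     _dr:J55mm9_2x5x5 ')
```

None

This matches one or more of a non-whitespace character; then zero or more of a character in [n-r], then a non-word character, then one or more of a word character; then one or more of a literal '5', then one or more of the literal 'm' (captured); then one or more of a digit (captured); then optionally any character, then optionally a literal '2', then the literal 'x5' repeated 2 times.
`match` is anchored at position 0; if the pattern doesn't fit there, it returns None.
Here the string doesn't start with a match, so the call returns None.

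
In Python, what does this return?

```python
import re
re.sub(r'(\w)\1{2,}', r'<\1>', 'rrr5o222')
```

A backreference is literal: `\1` must see the identical characters the first group matched.
Matches: at [0:3] → 'rrr'; at [5:8] → '222'.
`\1` in the replacement pulls in group 1's text for each match.

'<r>5o<2>'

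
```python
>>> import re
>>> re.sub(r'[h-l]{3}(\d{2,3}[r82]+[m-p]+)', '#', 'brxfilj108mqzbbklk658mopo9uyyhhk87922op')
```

Pattern: exactly 3 of a character in [h-l]; then 2 to 3 of a digit, then one or more of one of [r82], then one or more of a character in [m-p] (captured).
Matches: at [4:11] → 'ilj108m'; at [15:25] → 'klk658mopo'; at [29:39] → 'hhk87922op'.
Every occurrence is swapped for '#'.

'brxf#qzbb#9uyy#'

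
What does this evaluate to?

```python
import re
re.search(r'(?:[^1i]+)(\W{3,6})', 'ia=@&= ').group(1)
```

The pattern matches one or more of any character except [1i] (non-capturing group); then 3 to 6 of a non-word character (captured).
`search` walks the string left to right and returns the first match it finds.
The match spans [1:7] → 'a=@&= '.
Captured: group 1 = '&= '.

'&= '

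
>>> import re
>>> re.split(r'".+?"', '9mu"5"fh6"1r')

A `+?`/`*?`/`{m,n}?` starts at its minimum and grows only as far as needed for what follows to match.
Matches to split on: at [3:6] → '"5"'.
Splitting on the pattern gives 2 pieces.

['9mu', 'fh6"1r']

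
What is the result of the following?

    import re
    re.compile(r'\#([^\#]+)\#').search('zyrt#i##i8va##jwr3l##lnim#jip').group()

'#i#'

`search` walks the string left to right and returns the first match it finds.
The match spans [4:7] → '#i#'.
Captured: group 1 = 'i'.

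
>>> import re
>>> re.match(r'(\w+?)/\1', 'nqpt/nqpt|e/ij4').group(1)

'nqpt'

`\1` is not a pattern — it's the concrete string captured by group 1, re-applied verbatim.
`re.match` won't scan ahead — the pattern has to work from the very first character.
The match spans [0:9] → 'nqpt/nqpt'.
Captured: group 1 = 'nqpt'.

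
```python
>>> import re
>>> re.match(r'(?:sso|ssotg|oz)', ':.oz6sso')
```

With `match`, the pattern is implicitly anchored at the beginning.
Here the pattern fails at index 0, so the call returns None.

None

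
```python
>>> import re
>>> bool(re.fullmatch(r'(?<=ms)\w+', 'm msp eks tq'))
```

Because the assertion is zero-width, the text it checks is not consumed and won't appear in the result.
`re.fullmatch` requires the pattern to consume the entire string.
Here the string isn't matched end-to-end, so the call returns None, and `bool(None)` is False.

False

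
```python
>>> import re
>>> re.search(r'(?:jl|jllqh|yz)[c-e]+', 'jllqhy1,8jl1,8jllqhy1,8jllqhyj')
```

`search` walks the string left to right and returns the first match it finds.
Here no position works, so the call returns None.

None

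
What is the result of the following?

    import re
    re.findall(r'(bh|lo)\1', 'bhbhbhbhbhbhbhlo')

['bh', 'bh', 'bh']

After group 1 captures some text, `\1` only succeeds where that same text appears again.
Scanning left to right: at [0:4] match 'bhbh', group 1 = 'bh'; at [4:8] match 'bhbh', group 1 = 'bh'; at [8:12] match 'bhbh', group 1 = 'bh'.
Because there's exactly one group, `findall` drops the full match and keeps group 1 from each hit.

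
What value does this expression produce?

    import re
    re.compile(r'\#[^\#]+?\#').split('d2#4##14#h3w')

['d2', '', 'h3w']

Matches to split on: at [2:5] → '#4#'; at [5:9] → '#14#'.
The string is cut at each match, leaving 3 pieces.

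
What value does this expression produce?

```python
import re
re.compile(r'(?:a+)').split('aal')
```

['', 'l']

Pattern: one or more of a literal 'a' (non-capturing group).
Matches to split on: at [0:2] → 'aa'.
Splitting on the pattern gives 2 pieces.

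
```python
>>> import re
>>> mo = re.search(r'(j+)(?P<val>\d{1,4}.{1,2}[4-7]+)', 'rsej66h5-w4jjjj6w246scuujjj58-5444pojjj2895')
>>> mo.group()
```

'j66h5'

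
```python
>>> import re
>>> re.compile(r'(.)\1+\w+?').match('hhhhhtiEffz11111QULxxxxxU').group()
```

'hhhhht'

`\1` has to match the exact text group 1 already captured.
With `match`, the pattern is implicitly anchored at the beginning.
The match spans [0:6] → 'hhhhht'.
Captured: group 1 = 'h'.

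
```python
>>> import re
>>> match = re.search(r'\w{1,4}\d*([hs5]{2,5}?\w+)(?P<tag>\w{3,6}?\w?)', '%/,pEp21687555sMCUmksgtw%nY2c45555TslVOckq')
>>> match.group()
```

'pEp21687555sMCUmksgtw'

This matches 1 to 4 of a word character, then zero or more of a digit; then 2 to 5 of one of [hs5] (lazy), then one or more of a word character (captured); then 3 to 6 of a word character (lazy), then optionally a word character (captured as 'tag').
Unlike `match`, `search` isn't anchored — it looks for the pattern anywhere in the string.
The match spans [3:24] → 'pEp21687555sMCUmksgtw'.
Captured: group 1 = '5sMCUmks', group 2 = 'gtw'.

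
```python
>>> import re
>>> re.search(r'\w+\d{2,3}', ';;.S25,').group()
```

'S25'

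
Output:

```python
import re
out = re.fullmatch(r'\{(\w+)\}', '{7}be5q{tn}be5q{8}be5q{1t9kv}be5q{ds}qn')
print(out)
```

None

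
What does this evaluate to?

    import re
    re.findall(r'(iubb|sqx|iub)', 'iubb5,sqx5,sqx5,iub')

['iubb', 'sqx', 'sqx', 'iub']

Alternation tries branches left to right and keeps the first one that lets the overall match succeed at that position.
Matches: at [0:4] match 'iubb', group 1 = 'iubb'; at [6:9] match 'sqx', group 1 = 'sqx'; at [11:14] match 'sqx', group 1 = 'sqx'; at [16:19] match 'iub', group 1 = 'iub'.
`findall` collects group 1 from each match (4 total).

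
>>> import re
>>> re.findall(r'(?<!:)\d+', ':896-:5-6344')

`(?!…)`/`(?<!…)` only lets a position through if the neighbouring text does NOT match; no characters are consumed.
Matches: at [2:4] → '96'; at [8:12] → '6344'.
`findall` yields the raw match text (2 of them) because the pattern has no groups.

['96', '6344']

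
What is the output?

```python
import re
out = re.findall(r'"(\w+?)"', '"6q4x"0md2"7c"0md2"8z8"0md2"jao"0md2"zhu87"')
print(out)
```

['6q4x', '7c', '8z8', 'jao', 'zhu87']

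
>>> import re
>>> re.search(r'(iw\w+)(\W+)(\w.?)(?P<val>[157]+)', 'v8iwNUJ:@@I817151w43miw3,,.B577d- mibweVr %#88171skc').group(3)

The pattern matches the literal 'iw', then one or more of a word character (captured); then one or more of a non-word character (captured); then a word character, then optionally any character (captured); then one or more of one of [157] (captured as 'val').
`search` walks the string left to right and returns the first match it finds.
The match spans [2:17] → 'iwNUJ:@@I817151'.
Captured: group 1 = 'iwNUJ', group 2 = ':@@', group 3 = 'I8', group 4 = '17151'.

'I8'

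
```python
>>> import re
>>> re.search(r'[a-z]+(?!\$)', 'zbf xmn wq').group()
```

'zbf'

`(?!…)`/`(?<!…)` only lets a position through if the neighbouring text does NOT match; no characters are consumed.
`re.search` scans for the first position where the pattern succeeds.
The match spans [0:3] → 'zbf'.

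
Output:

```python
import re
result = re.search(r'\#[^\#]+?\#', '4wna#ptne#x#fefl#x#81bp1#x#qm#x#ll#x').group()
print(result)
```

#ptne#

`re.search` scans for the first position where the pattern succeeds.
The match spans [4:10] → '#ptne#'.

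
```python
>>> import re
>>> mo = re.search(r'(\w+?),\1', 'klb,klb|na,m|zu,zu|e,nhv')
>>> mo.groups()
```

`\1` is not a pattern — it's the concrete string captured by group 1, re-applied verbatim.
`re.search` scans for the first position where the pattern succeeds.
The match spans [0:7] → 'klb,klb'.
Captured: group 1 = 'klb'.

('klb',)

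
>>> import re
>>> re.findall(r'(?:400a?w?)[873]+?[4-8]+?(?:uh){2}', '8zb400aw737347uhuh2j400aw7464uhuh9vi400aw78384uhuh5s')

['400aw737347uhuh', '400aw7464uhuh', '400aw78384uhuh']

Since nothing is captured, `findall` lists the 3 matched substrings directly.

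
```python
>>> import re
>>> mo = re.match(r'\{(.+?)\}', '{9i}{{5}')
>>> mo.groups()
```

`re.match` only tries the pattern at the start of the string.
The match spans [0:4] → '{9i}'.
Captured: group 1 = '9i'.

('9i',)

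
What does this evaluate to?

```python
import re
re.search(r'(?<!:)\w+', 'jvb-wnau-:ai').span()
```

(0, 3)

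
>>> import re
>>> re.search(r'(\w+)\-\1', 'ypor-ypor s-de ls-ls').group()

`\1` is not a pattern — it's the concrete string captured by group 1, re-applied verbatim.
The match spans [0:9] → 'ypor-ypor'.

'ypor-ypor'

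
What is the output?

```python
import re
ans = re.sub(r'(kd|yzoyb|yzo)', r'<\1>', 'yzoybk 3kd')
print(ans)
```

<yzoyb>k 3<kd>

The regex engine tests alternatives in the order written; an earlier branch that matches wins even if a later one would match more.
`\1` in the replacement pulls in group 1's text for each match.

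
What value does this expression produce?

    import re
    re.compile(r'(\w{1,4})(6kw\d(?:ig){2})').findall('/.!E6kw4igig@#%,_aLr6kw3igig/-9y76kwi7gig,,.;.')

[('E', '6kw4igig'), ('_aLr', '6kw3igig')]

2 groups means each result is a tuple of 2 captured strings — 2 here.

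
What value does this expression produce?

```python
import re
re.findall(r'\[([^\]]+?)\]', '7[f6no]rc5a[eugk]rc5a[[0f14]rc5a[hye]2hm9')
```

Walking the string: at [1:7] match '[f6no]', group 1 = 'f6no'; at [11:17] match '[eugk]', group 1 = 'eugk'; at [21:28] match '[[0f14]', group 1 = '[0f14'; at [32:37] match '[hye]', group 1 = 'hye'.
`findall` collects group 1 from each match (4 total).

['f6no', 'eugk', '[0f14', 'hye']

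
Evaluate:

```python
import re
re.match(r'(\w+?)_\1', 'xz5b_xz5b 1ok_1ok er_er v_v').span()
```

(0, 9)

`\1` has to match the exact text group 1 already captured.
With `match`, the pattern is implicitly anchored at the beginning.
The match spans [0:9] → 'xz5b_xz5b'.
Captured: group 1 = 'xz5b'.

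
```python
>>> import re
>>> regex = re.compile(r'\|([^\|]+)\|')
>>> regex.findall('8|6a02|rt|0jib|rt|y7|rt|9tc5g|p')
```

Scanning left to right: at [1:7] match '|6a02|', group 1 = '6a02'; at [9:15] match '|0jib|', group 1 = '0jib'; at [17:21] match '|y7|', group 1 = 'y7'; at [23:30] match '|9tc5g|', group 1 = '9tc5g'.
One capturing group, so `findall` returns just the captured substring from each match — 4 in all.

['6a02', '0jib', 'y7', '9tc5g']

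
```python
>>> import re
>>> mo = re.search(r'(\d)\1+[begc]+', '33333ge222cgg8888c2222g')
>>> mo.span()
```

(0, 7)

`\1` has to match the exact text group 1 already captured.
The match spans [0:7] → '33333ge'.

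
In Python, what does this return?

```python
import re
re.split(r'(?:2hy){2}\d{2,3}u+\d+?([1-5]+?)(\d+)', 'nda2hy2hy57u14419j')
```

['nda', '4', '419', 'j']

`re.split` interleaves the captured-group text with the surrounding fragments.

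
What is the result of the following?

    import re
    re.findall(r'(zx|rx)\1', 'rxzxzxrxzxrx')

`\1` has to match the exact text group 1 already captured.
`findall` collects group 1 from the one match (1 total).

['zx']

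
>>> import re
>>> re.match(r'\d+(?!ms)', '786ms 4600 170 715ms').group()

'78'

The negative lookaround is zero-width — it rules out positions where the adjacent text would match, without consuming anything.
`re.match` won't scan ahead — the pattern has to work from the very first character.
The match spans [0:2] → '78'.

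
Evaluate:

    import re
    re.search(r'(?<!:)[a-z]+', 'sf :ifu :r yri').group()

`(?!…)`/`(?<!…)` only lets a position through if the neighbouring text does NOT match; no characters are consumed.
`re.search` tries every starting position until one works.
The match spans [0:2] → 'sf'.

'sf'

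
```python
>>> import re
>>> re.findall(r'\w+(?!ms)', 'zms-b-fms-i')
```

A negative assertion filters positions out without eating any characters.
Since nothing is captured, `findall` lists the 4 matched substrings directly.

['zms', 'b', 'fms', 'i']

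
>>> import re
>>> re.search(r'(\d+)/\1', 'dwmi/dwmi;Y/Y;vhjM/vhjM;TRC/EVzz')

The backreference `\1` re-matches whatever the first group consumed, character for character.
`re.search` tries every starting position until one works.
Here no position works, so the call returns None.

None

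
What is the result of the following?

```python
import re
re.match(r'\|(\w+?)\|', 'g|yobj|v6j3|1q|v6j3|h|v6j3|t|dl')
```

None

`re.match` only tries the pattern at the start of the string.
Here the pattern fails at index 0, so the call returns None.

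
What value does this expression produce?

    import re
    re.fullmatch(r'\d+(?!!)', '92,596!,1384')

None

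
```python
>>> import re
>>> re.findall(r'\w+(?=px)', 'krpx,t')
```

['kr']

The lookaround is zero-width — it requires the adjacent text to match without consuming it, so the asserted text isn't part of the match.
Scanning left to right: at [0:2] → 'kr'.
`findall` yields the raw match text (1 of them) because the pattern has no groups.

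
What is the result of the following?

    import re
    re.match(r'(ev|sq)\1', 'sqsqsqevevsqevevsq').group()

'sqsq'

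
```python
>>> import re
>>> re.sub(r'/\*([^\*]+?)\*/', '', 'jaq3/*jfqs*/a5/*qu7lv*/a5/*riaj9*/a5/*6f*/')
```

`sub` substitutes '' at each match site.

'jaq3a5a5a5'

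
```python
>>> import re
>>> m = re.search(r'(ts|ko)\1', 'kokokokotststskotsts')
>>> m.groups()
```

`\1` has to match the exact text group 1 already captured.
`re.search` tries every starting position until one works.
The match spans [0:4] → 'koko'.
Captured: group 1 = 'ko'.

('ko',)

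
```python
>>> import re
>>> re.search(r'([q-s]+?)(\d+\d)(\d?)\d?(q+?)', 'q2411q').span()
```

(0, 6)

The pattern matches one or more of a character in [q-s] (lazy) (captured); then one or more of a digit, then a digit (captured); then optionally a digit (captured); then optionally a digit; then one or more of a literal 'q' (lazy) (captured).
The match spans [0:6] → 'q2411q'.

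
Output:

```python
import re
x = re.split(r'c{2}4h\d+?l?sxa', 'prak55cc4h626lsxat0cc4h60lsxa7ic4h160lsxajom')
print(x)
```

['prak55', 't0', '7ic4h160lsxajom']

The pattern matches exactly 2 of the literal 'c', then the literal '4h'; then one or more of a digit (lazy); then optionally the literal 'l', then the literal 'sxa'.
Matches to split on: at [6:17] → 'cc4h626lsxa'; at [19:29] → 'cc4h60lsxa'.
Splitting on the pattern gives 3 pieces.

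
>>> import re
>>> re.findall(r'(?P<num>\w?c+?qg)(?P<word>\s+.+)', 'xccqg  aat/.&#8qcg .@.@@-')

[('xccqg', '  aat/.&#8qcg .@.@@-')]

The pattern matches optionally a word character, then one or more of the literal 'c' (lazy), then the literal 'qg' (captured as 'num'); then one or more of whitespace, then one or more of any character (captured as 'word').
Walking the string: at [0:25] match 'xccqg  aat/.&#8qcg .@.@@-', groups = ('xccqg', '  aat/.&#8qcg .@.@@-').
2 groups means the one result is a tuple of 2 captured strings — 1 here.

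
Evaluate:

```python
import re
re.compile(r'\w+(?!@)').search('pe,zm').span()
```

(0, 2)

Because the assertion is negative and zero-width, positions next to the forbidden text are skipped.
The match spans [0:2] → 'pe'.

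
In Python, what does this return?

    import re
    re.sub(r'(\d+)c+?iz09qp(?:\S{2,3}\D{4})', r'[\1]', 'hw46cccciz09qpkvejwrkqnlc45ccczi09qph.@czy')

'hw[46]qnlc45ccczi09qph.@czy'

The pattern matches one or more of a digit (captured); then one or more of a literal 'c' (lazy); then a literal 'i'; then the literal 'z09', then the literal 'qp'; then 2 to 3 of a non-whitespace character, then exactly 4 of a non-digit (non-capturing group).
Matches: at [2:21] → '46cccciz09qpkvejwrk'.
Each match is replaced using the text its own group 1 captured.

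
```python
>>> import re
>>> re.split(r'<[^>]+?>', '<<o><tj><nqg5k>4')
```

['', '', '', '4']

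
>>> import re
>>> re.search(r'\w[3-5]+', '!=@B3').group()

This matches a word character; then one or more of a character in [3-5].
`re.search` scans for the first position where the pattern succeeds.
The match spans [3:5] → 'B3'.

'B3'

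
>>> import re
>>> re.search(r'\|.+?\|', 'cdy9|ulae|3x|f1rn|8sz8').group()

With the lazy modifier that quantifier settles for the fewest repetitions that let the rest of the pattern succeed (the atoms after it are unaffected and can still be greedy).
`re.search` tries every starting position until one works.
The match spans [4:10] → '|ulae|'.

'|ulae|'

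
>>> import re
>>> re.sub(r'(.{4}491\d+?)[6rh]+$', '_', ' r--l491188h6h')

' _'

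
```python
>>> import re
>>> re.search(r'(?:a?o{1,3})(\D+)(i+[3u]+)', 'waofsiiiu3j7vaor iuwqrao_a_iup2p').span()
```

Pattern: optionally a literal 'a', then 1 to 3 of a literal 'o' (non-capturing group); then one or more of a non-digit (captured); then one or more of the literal 'i', then one or more of one of [3u] (captured).
The match spans [1:10] → 'aofsiiiu3'.

(1, 10)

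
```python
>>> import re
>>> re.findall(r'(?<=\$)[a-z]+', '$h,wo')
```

['h']

Because the assertion is zero-width, the text it checks is not consumed and won't appear in the result.
Scanning left to right: at [1:2] → 'h'.
`findall` yields the raw match text (1 of them) because the pattern has no groups.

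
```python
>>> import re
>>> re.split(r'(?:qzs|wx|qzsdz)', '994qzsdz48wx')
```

Alternation tries branches left to right and keeps the first one that lets the overall match succeed at that position.
Matches to split on: at [3:6] → 'qzs'; at [10:12] → 'wx'.
Each match becomes a cut point; 3 segments remain.

['994', 'dz48', '']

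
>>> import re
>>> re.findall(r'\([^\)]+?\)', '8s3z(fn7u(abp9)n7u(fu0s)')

No capturing groups, so `findall` returns the 2 full match strings.

['(fn7u(abp9)', '(fu0s)']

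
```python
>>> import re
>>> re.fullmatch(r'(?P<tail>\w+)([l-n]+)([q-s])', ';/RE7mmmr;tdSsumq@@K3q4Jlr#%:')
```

None

The pattern matches one or more of a word character (captured as 'tail'); then one or more of a character in [l-n] (captured); then a character in [q-s] (captured).
For `fullmatch`, every character of the input must be accounted for by the pattern.
Here there's no way to consume every character, so the call returns None.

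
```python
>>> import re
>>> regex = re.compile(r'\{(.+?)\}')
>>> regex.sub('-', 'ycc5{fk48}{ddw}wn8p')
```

Matches: at [4:10] → '{fk48}'; at [10:15] → '{ddw}'.
`sub` substitutes '-' at each match site.

'ycc5--wn8p'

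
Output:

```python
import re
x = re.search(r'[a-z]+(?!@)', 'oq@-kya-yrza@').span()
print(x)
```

(0, 1)

Because the assertion is negative and zero-width, positions next to the forbidden text are skipped.
`search` walks the string left to right and returns the first match it finds.
The match spans [0:1] → 'o'.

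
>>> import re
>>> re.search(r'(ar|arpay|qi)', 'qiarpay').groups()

('qi',)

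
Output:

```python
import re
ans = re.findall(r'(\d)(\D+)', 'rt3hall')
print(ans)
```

Pattern: a digit (captured); then one or more of a non-digit (captured).
With 2 capturing groups, `findall` returns a 2-tuple per match.

[('3', 'hall')]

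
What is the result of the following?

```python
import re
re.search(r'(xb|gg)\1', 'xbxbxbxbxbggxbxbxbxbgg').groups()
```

The match spans [0:4] → 'xbxb'.
Captured: group 1 = 'xb'.

('xb',)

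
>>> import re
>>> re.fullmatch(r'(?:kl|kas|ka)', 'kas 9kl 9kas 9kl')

None

`re.fullmatch` is like wrapping the pattern in `^…$` (in single-line mode).
Here there's no way to consume every character, so the call returns None.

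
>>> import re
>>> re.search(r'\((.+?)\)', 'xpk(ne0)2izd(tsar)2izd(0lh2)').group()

'(ne0)'

Lazy quantifiers expand one character at a time until the remainder of the pattern can match.
`re.search` tries every starting position until one works.
The match spans [3:8] → '(ne0)'.
Captured: group 1 = 'ne0'.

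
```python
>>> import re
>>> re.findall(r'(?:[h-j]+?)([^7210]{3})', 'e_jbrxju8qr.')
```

['brx', 'u8q']

This matches one or more of a character in [h-j] (lazy) (non-capturing group); then exactly 3 of any character except [7210] (captured).
Matches: at [2:6] match 'jbrx', group 1 = 'brx'; at [6:10] match 'ju8q', group 1 = 'u8q'.
Because there's exactly one group, `findall` drops the full match and keeps group 1 from each hit.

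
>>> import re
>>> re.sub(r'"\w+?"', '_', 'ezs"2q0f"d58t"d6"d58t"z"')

'ezs_d58t_d58t_'

Matches: at [3:9] → '"2q0f"'; at [13:17] → '"d6"'; at [21:24] → '"z"'.
`sub` substitutes '_' at each match site.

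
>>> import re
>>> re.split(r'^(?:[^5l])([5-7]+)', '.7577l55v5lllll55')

This matches anchored at the start of the string; then any character except [5l] (non-capturing group); then one or more of a character in [5-7] (captured).
Matches to split on: at [0:5] → '.7577'.
`re.split` interleaves the captured-group text with the surrounding fragments.

['', '7577', 'l55v5lllll55']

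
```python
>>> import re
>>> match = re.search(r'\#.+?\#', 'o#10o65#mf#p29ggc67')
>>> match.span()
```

(1, 8)

With the lazy modifier that quantifier settles for the fewest repetitions that let the rest of the pattern succeed (the atoms after it are unaffected and can still be greedy).
`re.search` scans for the first position where the pattern succeeds.
The match spans [1:8] → '#10o65#'.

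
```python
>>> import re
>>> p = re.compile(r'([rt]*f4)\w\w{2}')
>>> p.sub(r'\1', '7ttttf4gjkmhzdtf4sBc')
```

`\1` in the replacement pulls in group 1's text for each match.

'7ttttf4mhzdtf4'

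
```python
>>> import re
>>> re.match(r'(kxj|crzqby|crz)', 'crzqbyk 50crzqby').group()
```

'crzqby'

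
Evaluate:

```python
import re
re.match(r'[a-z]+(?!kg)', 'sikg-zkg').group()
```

'sikg'

With `match`, the pattern is implicitly anchored at the beginning.
The match spans [0:4] → 'sikg'.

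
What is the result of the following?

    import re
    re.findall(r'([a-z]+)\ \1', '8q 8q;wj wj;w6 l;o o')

The backreference `\1` re-matches whatever the first group consumed, character for character.
Scanning left to right: at [6:11] match 'wj wj', group 1 = 'wj'; at [17:20] match 'o o', group 1 = 'o'.
With a single group, `findall` returns only what that group captured — 2 items.

['wj', 'o']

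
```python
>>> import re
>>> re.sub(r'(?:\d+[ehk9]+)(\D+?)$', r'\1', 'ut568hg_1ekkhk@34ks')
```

The replacement refers to a captured group, so each match is rewritten using its own captured text.

'ut568hg_1ekkhk@s'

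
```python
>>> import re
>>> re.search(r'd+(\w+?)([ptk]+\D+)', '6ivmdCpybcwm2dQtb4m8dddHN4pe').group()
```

This matches one or more of a literal 'd'; then one or more of a word character (lazy) (captured); then one or more of one of [ptk], then one or more of a non-digit (captured).
`search` walks the string left to right and returns the first match it finds.
The match spans [4:12] → 'dCpybcwm'.
Captured: group 1 = 'C', group 2 = 'pybcwm'.

'dCpybcwm'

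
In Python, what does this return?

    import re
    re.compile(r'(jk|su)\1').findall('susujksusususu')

['su', 'su', 'su']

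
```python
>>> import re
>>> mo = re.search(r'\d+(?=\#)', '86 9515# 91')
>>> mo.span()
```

(3, 7)

The positive lookaround only admits positions where the adjacent text matches; those characters stay outside the span.
The match spans [3:7] → '9515'.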